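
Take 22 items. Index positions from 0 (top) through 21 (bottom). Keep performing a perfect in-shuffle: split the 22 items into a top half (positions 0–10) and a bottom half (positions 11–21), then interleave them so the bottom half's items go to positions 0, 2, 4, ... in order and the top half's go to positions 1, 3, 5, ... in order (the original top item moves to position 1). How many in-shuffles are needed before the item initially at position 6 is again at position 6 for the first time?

11

Follow position 6 under repeated in-shuffles:
6 → 13 → 4 → 9 → 19 → 16 → 10 → 21 → 20 → 18 → 14 → 6
It first returns after 11 in-shuffles.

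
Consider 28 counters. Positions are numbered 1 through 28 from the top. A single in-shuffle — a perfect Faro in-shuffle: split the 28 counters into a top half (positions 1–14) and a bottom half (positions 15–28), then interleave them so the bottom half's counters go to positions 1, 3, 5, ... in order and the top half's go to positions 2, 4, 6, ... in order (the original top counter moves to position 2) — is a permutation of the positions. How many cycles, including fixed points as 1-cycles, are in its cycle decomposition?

Trace each unvisited position around until it returns:
(1 2 4 8 16 3 ... len 28)
1 cycle in total.

1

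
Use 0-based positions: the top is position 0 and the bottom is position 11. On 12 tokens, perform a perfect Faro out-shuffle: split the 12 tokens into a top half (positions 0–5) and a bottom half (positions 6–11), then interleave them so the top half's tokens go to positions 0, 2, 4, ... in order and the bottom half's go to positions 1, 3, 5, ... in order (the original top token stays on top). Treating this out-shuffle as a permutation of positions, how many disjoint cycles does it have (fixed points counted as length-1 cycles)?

Trace each unvisited position around until it returns:
(0) (1 2 4 8 5 10 9 7 3 6) (11)
3 cycles in total.

3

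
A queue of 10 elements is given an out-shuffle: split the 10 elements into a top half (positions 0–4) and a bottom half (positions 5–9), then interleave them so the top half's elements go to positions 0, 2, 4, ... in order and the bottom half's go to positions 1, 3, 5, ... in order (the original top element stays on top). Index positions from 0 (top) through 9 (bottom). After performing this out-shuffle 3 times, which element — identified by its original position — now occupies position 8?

Work backwards from position 8, undoing one out-shuffle at a time:
8 ← 4 ← 2 ← 1
So the element now at position 8 started at position 1.

1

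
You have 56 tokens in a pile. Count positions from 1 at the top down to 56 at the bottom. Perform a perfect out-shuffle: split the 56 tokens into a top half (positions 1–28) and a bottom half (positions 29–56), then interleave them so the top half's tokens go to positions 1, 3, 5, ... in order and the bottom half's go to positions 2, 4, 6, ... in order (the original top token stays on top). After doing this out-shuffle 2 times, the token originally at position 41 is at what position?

51

Track the token's position through each out-shuffle:
41 → 26 → 51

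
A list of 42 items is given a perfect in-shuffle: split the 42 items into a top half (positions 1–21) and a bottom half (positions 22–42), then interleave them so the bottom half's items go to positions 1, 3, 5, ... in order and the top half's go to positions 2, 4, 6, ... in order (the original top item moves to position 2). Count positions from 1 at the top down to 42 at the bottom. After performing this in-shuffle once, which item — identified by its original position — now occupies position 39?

41

Work backwards from position 39, undoing one in-shuffle at a time:
39 ← 41
So the item now at position 39 started at position 41.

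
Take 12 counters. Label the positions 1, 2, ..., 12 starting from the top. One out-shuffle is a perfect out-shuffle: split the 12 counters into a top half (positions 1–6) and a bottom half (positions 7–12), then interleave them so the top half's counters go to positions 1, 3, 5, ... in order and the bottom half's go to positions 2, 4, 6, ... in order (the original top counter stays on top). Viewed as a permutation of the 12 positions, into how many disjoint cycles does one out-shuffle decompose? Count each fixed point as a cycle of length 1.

3

Trace each unvisited position around until it returns:
(1) (2 3 5 9 6 11 10 8 4 7) (12)
3 cycles in total.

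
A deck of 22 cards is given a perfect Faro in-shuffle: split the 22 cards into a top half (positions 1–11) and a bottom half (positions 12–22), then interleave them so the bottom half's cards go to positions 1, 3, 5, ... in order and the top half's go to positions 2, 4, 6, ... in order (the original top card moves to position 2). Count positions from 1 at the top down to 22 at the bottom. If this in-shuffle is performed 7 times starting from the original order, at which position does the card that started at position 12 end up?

18

Track the card's position through each in-shuffle:
12 → 1 → 2 → 4 → 8 → 16 → 9 → 18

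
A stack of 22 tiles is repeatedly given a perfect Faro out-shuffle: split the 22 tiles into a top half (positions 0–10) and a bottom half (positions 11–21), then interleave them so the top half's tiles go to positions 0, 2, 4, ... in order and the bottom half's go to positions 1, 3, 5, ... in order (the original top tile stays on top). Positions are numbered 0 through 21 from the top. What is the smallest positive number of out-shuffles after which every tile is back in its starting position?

6

The out-shuffle permutes the 22 positions with cycle lengths [1, 1, 2, 3, 3, 6, 6].
Every tile is home exactly when every cycle has completed a whole number of laps, i.e. after lcm(1, 2, 3, 6) = 6 out-shuffles.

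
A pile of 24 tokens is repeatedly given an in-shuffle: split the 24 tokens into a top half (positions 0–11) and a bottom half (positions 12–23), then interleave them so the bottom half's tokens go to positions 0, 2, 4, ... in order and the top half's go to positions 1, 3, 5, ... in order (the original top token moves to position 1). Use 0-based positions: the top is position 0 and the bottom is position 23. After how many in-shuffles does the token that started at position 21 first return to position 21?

Follow position 21 under repeated in-shuffles:
21 → 18 → 12 → 0 → 1 → 3 → 7 → 15 → 6 → 13 → 2 → 5 → 11 → 23 → 22 → 20 → 16 → 8 → 17 → 10 → 21
It first returns after 20 in-shuffles.

20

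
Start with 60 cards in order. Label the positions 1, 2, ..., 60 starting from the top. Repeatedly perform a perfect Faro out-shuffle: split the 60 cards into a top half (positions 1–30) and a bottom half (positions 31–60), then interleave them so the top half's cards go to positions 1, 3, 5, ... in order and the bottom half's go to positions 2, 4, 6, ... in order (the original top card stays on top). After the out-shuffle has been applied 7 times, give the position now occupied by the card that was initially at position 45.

Track the card's position through each out-shuffle:
45 → 30 → 59 → 58 → 56 → 52 → 44 → 28

28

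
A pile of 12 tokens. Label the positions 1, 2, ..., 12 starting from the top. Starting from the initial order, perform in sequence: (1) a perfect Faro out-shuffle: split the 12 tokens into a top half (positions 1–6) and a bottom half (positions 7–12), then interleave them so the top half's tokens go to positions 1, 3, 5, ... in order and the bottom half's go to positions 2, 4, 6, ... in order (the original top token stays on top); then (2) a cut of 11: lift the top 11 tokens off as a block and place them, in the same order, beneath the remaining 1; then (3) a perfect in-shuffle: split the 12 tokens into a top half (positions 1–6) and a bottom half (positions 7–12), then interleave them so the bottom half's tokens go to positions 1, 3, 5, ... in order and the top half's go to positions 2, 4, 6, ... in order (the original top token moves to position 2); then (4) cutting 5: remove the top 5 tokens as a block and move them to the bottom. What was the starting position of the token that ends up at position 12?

Undo the operations in reverse order, starting from position 12:
  undo op 4 (cut 5): 12 ← 5
  undo op 3 (in-shuffle, from bottom half): 5 ← 9
  undo op 2 (cut 11): 9 ← 8
  undo op 1 (out-shuffle, from bottom half): 8 ← 10
So the token at position 12 came from original position 10.

10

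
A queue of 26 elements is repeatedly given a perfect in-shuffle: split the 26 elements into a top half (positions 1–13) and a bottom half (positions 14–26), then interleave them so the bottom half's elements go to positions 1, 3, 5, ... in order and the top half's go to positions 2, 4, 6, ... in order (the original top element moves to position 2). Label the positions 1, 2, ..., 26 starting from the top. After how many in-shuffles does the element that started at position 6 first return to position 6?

6

Follow position 6 under repeated in-shuffles:
6 → 12 → 24 → 21 → 15 → 3 → 6
It first returns after 6 in-shuffles.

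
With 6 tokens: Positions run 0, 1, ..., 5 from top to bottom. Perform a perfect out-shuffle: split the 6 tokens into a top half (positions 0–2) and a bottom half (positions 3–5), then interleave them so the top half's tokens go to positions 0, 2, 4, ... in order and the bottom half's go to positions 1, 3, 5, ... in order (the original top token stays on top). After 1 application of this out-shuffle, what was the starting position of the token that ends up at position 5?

Work backwards from position 5, undoing one out-shuffle at a time:
5 ← 5
So the token now at position 5 started at position 5.

5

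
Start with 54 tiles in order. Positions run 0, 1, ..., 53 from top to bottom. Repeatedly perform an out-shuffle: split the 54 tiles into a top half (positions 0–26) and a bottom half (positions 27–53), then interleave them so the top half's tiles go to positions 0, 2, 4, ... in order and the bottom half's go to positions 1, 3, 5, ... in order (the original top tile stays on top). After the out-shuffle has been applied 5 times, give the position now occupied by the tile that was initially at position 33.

Track the tile's position through each out-shuffle:
33 → 13 → 26 → 52 → 51 → 49

49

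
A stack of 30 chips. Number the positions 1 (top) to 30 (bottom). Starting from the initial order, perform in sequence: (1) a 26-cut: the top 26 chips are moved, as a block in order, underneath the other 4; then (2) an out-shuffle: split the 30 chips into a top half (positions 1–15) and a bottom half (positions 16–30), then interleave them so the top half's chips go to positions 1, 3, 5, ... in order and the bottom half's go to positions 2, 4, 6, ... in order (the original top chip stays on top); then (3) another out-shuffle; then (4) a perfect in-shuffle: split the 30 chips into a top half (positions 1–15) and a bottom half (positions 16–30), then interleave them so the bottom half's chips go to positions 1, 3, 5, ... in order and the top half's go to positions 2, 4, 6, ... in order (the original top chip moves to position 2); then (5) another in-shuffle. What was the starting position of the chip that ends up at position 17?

7

Undo the operations in reverse order, starting from position 17:
  undo op 5 (in-shuffle, from bottom half): 17 ← 24
  undo op 4 (in-shuffle, from top half): 24 ← 12
  undo op 3 (out-shuffle, from bottom half): 12 ← 21
  undo op 2 (out-shuffle, from top half): 21 ← 11
  undo op 1 (cut 26): 11 ← 7
So the chip at position 17 came from original position 7.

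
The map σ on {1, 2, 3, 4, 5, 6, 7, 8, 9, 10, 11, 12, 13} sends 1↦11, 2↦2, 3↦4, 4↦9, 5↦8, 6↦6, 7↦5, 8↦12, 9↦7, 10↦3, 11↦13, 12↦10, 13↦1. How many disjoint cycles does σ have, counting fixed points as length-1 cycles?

4

Cycle decomposition: (1 11 13) (2) (3 4 9 7 5 8 12 10) (6).
4 cycles.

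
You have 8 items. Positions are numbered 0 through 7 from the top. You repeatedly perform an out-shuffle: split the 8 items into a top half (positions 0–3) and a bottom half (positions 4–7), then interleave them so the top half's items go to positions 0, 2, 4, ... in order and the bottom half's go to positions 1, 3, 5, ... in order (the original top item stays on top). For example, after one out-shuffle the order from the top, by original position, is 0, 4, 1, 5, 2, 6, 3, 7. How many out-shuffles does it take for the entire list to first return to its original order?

The out-shuffle permutes the 8 positions with cycle lengths [1, 1, 3, 3].
Every item is home exactly when every cycle has completed a whole number of laps, i.e. after lcm(1, 3) = 3 out-shuffles.

3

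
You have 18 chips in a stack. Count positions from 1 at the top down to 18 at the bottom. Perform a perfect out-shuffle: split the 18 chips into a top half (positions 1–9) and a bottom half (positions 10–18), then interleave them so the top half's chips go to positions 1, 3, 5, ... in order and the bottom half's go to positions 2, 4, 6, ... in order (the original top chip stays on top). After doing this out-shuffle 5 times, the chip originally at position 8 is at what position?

Track the chip's position through each out-shuffle:
8 → 15 → 12 → 6 → 11 → 4

4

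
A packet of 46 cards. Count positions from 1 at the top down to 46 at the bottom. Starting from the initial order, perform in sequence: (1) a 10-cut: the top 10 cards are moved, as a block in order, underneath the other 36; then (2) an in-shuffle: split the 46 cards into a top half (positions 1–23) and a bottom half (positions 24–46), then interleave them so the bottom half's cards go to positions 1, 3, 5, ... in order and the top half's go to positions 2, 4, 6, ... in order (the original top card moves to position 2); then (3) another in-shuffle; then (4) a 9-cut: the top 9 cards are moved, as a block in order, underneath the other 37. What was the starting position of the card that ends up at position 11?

15

Undo the operations in reverse order, starting from position 11:
  undo op 4 (cut 9): 11 ← 20
  undo op 3 (in-shuffle, from top half): 20 ← 10
  undo op 2 (in-shuffle, from top half): 10 ← 5
  undo op 1 (cut 10): 5 ← 15
So the card at position 11 came from original position 15.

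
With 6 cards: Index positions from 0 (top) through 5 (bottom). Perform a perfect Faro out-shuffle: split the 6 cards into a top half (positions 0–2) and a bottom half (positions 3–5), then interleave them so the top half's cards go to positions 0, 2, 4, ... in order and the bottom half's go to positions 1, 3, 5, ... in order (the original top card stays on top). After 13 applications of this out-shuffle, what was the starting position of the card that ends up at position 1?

3

Work backwards from position 1, undoing one out-shuffle at a time:
1 ← 3 ← 4 ← 2 ← 1 ← ... ← 3 (13 steps).
So the card now at position 1 started at position 3.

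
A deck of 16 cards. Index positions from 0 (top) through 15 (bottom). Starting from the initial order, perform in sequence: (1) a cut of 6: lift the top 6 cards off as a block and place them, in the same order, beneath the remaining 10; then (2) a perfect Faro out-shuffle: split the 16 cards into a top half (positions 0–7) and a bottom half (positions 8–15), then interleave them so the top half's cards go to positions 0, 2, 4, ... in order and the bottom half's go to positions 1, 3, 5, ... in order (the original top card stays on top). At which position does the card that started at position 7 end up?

2

Track the card from position 7 forward through each operation:
  after op 1 (cut 6): 7 → 1
  after op 2 (out-shuffle): 1 → 2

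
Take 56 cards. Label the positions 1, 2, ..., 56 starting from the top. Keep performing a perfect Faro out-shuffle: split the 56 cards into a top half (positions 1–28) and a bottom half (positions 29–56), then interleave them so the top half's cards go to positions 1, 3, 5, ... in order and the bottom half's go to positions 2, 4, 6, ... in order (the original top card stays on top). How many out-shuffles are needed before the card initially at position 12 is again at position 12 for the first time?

Follow position 12 under repeated out-shuffles:
12 → 23 → 45 → 34 → 12
It first returns after 4 out-shuffles.

4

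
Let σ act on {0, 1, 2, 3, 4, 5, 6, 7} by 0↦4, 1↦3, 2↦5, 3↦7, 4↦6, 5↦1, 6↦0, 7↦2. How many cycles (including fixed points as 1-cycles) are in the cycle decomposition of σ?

Cycle decomposition: (0 4 6) (1 3 7 2 5).
2 cycles.

2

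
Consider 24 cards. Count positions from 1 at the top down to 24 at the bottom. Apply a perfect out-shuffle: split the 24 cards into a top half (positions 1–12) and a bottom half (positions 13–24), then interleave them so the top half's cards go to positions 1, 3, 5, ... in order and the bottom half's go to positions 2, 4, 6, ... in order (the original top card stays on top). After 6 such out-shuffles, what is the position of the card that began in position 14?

Track the card's position through each out-shuffle:
14 → 4 → 7 → 13 → 2 → 3 → 5

5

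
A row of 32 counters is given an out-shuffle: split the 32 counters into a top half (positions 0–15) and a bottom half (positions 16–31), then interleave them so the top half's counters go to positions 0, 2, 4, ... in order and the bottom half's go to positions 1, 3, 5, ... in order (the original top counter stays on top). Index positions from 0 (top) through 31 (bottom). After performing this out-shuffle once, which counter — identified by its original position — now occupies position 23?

Work backwards from position 23, undoing one out-shuffle at a time:
23 ← 27
So the counter now at position 23 started at position 27.

27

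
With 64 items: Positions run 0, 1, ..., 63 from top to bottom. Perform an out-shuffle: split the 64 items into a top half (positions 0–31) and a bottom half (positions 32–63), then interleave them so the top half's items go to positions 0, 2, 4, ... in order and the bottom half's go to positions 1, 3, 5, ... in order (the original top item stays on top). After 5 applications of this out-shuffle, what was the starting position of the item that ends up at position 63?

63

Work backwards from position 63, undoing one out-shuffle at a time:
63 ← 63 ← 63 ← 63 ← 63 ← 63
So the item now at position 63 started at position 63.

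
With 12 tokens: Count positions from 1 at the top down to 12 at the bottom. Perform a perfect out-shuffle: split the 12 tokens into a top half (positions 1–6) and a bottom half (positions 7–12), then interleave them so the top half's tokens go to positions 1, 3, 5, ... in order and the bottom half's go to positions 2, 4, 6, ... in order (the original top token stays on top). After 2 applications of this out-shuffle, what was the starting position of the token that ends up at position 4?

10

Work backwards from position 4, undoing one out-shuffle at a time:
4 ← 8 ← 10
So the token now at position 4 started at position 10.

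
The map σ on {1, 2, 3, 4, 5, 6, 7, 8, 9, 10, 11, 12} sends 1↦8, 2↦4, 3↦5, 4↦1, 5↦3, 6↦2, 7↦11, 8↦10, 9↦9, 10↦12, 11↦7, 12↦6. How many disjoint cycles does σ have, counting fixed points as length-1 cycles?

4

Cycle decomposition: (1 8 10 12 6 2 4) (3 5) (7 11) (9).
4 cycles.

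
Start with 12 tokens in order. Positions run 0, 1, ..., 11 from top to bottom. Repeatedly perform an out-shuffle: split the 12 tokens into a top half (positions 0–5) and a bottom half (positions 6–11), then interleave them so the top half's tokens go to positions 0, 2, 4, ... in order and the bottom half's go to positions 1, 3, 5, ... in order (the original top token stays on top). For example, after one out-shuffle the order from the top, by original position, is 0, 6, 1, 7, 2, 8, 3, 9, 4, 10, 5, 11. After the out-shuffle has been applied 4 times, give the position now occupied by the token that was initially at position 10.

Track the token's position through each out-shuffle:
10 → 9 → 7 → 3 → 6

6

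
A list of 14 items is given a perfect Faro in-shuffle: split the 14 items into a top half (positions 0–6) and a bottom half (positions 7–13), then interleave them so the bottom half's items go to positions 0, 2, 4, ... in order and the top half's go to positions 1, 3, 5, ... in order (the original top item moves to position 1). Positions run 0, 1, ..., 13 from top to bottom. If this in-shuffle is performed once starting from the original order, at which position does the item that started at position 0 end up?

1

Track the item's position through each in-shuffle:
0 → 1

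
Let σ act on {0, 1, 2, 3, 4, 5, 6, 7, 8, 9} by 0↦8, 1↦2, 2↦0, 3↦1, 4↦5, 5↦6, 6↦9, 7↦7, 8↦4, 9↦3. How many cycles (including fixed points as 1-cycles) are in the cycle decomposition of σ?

Cycle decomposition: (0 8 4 5 6 9 3 1 2) (7).
2 cycles.

2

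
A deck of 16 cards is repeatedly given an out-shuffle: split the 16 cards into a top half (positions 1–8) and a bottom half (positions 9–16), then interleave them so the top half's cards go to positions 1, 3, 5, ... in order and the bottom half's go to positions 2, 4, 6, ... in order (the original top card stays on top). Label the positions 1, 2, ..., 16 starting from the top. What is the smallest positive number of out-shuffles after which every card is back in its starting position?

4

The out-shuffle permutes the 16 positions with cycle lengths [1, 1, 2, 4, 4, 4].
Every card is home exactly when every cycle has completed a whole number of laps, i.e. after lcm(1, 2, 4) = 4 out-shuffles.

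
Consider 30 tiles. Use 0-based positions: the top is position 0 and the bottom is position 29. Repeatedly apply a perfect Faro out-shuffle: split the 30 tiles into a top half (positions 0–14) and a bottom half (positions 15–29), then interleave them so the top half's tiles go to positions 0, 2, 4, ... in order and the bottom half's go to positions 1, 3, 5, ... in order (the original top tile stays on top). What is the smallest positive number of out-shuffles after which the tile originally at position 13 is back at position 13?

Follow position 13 under repeated out-shuffles:
13 → 26 → 23 → 17 → 5 → 10 → 20 → 11 → ... → 13 (length 28)
It first returns after 28 out-shuffles.

28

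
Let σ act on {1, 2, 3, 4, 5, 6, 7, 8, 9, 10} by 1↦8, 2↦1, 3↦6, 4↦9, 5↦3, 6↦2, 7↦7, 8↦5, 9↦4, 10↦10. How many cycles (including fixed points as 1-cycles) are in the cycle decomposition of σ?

Cycle decomposition: (1 8 5 3 6 2) (4 9) (7) (10).
4 cycles.

4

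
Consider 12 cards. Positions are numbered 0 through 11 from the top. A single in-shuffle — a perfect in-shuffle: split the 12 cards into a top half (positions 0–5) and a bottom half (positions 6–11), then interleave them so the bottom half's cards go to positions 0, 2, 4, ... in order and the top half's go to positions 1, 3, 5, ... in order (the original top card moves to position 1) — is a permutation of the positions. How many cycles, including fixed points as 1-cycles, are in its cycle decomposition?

Trace each unvisited position around until it returns:
(0 1 3 7 2 5 ... len 12)
1 cycle in total.

1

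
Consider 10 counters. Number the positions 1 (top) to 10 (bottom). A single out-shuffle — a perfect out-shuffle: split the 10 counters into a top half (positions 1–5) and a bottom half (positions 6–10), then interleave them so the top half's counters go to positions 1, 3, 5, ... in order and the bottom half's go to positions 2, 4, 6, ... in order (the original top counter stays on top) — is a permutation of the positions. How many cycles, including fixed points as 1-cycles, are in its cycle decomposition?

4

Trace each unvisited position around until it returns:
(1) (2 3 5 9 8 6) (4 7) (10)
4 cycles in total.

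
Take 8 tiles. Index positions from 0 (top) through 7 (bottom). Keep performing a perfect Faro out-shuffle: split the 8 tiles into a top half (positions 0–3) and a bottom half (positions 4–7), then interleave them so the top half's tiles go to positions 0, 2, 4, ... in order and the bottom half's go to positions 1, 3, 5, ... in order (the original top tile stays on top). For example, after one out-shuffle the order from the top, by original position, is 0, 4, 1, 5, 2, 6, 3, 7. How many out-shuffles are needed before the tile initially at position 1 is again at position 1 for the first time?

Follow position 1 under repeated out-shuffles:
1 → 2 → 4 → 1
It first returns after 3 out-shuffles.

3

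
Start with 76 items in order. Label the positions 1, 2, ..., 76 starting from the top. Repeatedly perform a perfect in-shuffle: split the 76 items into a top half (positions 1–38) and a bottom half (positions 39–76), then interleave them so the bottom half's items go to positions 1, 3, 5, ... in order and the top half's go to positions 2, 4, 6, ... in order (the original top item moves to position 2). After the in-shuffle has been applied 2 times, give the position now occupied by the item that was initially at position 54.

Track the item's position through each in-shuffle:
54 → 31 → 62

62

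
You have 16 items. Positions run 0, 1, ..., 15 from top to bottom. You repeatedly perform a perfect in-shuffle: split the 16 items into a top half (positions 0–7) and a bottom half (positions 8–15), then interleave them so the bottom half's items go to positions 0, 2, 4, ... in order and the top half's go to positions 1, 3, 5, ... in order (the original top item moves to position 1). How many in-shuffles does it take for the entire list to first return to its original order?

8

The in-shuffle permutes the 16 positions with cycle lengths [8, 8].
Every item is home exactly when every cycle has completed a whole number of laps, i.e. after lcm(8) = 8 in-shuffles.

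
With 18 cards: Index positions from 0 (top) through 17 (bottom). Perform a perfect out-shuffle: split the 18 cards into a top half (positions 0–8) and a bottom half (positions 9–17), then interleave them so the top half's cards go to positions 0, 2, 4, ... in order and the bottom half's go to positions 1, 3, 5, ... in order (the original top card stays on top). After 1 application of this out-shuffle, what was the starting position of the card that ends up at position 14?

Work backwards from position 14, undoing one out-shuffle at a time:
14 ← 7
So the card now at position 14 started at position 7.

7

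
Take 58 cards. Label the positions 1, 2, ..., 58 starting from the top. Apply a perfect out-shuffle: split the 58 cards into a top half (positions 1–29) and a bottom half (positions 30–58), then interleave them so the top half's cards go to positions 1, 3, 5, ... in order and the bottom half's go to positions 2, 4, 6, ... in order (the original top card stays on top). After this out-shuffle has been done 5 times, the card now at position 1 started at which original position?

1

Work backwards from position 1, undoing one out-shuffle at a time:
1 ← 1 ← 1 ← 1 ← 1 ← 1
So the card now at position 1 started at position 1.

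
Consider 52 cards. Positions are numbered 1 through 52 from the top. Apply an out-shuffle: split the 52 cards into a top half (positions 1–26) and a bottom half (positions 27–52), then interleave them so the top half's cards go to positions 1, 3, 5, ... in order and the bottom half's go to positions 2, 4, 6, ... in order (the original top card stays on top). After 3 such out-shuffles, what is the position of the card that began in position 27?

Track the card's position through each out-shuffle:
27 → 2 → 3 → 5

5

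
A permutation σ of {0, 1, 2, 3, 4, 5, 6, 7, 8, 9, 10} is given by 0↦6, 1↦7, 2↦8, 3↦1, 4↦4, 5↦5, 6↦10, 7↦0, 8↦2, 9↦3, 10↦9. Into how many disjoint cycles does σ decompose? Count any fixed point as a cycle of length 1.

Cycle decomposition: (0 6 10 9 3 1 7) (2 8) (4) (5).
4 cycles.

4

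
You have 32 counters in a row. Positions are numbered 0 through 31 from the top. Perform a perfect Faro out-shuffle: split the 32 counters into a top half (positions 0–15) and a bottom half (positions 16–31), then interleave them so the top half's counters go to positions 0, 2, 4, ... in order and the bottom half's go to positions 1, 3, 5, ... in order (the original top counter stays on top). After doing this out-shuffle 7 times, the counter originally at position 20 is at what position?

18

Track the counter's position through each out-shuffle:
20 → 9 → 18 → 5 → 10 → 20 → 9 → 18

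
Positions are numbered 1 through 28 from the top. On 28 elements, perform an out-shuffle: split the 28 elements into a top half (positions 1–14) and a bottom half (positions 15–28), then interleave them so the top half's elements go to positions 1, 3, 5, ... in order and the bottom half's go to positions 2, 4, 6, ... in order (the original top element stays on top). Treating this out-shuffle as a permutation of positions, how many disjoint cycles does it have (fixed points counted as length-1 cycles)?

Trace each unvisited position around until it returns:
(1) (2 3 5 9 17 6 ... len 18) (4 7 13 25 22 16) (10 19) (28)
5 cycles in total.

5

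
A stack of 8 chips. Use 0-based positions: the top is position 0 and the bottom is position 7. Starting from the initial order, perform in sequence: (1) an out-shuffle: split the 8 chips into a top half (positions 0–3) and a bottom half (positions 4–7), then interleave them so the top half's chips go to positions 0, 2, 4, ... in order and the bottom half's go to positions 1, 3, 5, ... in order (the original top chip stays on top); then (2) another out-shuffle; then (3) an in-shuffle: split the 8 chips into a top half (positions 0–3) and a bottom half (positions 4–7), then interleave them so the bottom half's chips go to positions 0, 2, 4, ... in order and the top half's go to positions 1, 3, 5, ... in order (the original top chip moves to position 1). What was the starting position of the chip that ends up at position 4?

Undo the operations in reverse order, starting from position 4:
  undo op 3 (in-shuffle, from bottom half): 4 ← 6
  undo op 2 (out-shuffle, from top half): 6 ← 3
  undo op 1 (out-shuffle, from bottom half): 3 ← 5
So the chip at position 4 came from original position 5.

5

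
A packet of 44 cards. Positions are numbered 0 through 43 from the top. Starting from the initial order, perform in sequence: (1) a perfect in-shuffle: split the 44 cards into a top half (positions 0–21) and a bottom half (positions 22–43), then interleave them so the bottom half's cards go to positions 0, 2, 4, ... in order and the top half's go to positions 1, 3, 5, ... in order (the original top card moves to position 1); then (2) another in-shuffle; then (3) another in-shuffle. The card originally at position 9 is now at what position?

34

Track the card from position 9 forward through each operation:
  after op 1 (in-shuffle): 9 → 19
  after op 2 (in-shuffle): 19 → 39
  after op 3 (in-shuffle): 39 → 34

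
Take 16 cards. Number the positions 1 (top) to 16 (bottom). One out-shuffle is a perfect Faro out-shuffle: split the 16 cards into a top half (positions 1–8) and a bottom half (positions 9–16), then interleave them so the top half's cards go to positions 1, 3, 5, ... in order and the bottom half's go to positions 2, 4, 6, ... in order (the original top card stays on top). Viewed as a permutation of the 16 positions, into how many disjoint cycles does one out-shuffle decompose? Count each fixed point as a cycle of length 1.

Trace each unvisited position around until it returns:
(1) (2 3 5 9) (4 7 13 10) (6 11) (8 15 14 12) (16)
6 cycles in total.

6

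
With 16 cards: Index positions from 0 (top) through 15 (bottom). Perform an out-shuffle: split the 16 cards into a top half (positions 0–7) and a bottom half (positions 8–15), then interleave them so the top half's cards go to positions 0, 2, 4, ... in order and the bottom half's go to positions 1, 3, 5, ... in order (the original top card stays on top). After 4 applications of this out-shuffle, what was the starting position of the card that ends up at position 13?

Work backwards from position 13, undoing one out-shuffle at a time:
13 ← 14 ← 7 ← 11 ← 13
So the card now at position 13 started at position 13.

13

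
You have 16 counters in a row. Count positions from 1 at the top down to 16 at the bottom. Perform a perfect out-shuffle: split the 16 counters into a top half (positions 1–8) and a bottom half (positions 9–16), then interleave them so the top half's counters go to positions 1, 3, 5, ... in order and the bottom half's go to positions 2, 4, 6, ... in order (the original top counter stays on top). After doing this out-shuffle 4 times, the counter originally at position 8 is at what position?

8

Track the counter's position through each out-shuffle:
8 → 15 → 14 → 12 → 8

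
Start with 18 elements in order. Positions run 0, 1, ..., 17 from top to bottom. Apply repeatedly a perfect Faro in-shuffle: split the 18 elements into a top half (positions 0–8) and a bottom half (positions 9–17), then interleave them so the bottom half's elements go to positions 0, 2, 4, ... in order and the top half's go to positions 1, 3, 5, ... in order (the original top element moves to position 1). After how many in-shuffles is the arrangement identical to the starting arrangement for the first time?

The in-shuffle permutes the 18 positions with cycle lengths [18].
Every element is home exactly when every cycle has completed a whole number of laps, i.e. after lcm(18) = 18 in-shuffles.

18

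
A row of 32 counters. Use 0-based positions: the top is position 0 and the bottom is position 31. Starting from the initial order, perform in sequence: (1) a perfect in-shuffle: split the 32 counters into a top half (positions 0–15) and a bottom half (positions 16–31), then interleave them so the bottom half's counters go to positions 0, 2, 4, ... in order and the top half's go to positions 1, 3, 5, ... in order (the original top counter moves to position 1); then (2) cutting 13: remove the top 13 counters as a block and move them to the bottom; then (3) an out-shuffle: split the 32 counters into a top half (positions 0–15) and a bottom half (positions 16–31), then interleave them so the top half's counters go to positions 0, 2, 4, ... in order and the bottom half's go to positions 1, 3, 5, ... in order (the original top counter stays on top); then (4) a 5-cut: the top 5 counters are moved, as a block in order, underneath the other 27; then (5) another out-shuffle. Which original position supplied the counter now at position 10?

Undo the operations in reverse order, starting from position 10:
  undo op 5 (out-shuffle, from top half): 10 ← 5
  undo op 4 (cut 5): 5 ← 10
  undo op 3 (out-shuffle, from top half): 10 ← 5
  undo op 2 (cut 13): 5 ← 18
  undo op 1 (in-shuffle, from bottom half): 18 ← 25
So the counter at position 10 came from original position 25.

25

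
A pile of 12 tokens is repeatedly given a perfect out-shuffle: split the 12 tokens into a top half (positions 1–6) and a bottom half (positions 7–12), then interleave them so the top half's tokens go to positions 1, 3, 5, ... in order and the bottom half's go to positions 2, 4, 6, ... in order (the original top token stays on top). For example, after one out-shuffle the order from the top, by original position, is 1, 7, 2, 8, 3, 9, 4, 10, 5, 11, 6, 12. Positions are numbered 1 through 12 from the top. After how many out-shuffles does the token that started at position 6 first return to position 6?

Follow position 6 under repeated out-shuffles:
6 → 11 → 10 → 8 → 4 → 7 → 2 → 3 → 5 → 9 → 6
It first returns after 10 out-shuffles.

10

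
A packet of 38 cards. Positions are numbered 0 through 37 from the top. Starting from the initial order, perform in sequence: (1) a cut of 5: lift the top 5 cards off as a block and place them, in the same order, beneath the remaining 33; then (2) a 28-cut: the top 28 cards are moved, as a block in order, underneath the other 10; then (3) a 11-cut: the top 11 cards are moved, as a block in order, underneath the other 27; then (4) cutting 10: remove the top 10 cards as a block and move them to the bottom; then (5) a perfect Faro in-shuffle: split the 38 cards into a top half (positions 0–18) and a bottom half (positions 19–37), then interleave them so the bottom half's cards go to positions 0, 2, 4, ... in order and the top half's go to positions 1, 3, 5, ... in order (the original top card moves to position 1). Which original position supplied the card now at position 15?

23

Undo the operations in reverse order, starting from position 15:
  undo op 5 (in-shuffle, from top half): 15 ← 7
  undo op 4 (cut 10): 7 ← 17
  undo op 3 (cut 11): 17 ← 28
  undo op 2 (cut 28): 28 ← 18
  undo op 1 (cut 5): 18 ← 23
So the card at position 15 came from original position 23.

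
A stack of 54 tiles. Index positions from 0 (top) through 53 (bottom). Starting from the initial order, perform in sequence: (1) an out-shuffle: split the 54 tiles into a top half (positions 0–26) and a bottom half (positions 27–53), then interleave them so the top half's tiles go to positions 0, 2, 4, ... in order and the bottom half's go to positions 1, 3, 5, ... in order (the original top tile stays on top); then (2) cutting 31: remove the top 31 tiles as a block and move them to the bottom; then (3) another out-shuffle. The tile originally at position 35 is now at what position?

Track the tile from position 35 forward through each operation:
  after op 1 (out-shuffle): 35 → 17
  after op 2 (cut 31): 17 → 40
  after op 3 (out-shuffle): 40 → 27

27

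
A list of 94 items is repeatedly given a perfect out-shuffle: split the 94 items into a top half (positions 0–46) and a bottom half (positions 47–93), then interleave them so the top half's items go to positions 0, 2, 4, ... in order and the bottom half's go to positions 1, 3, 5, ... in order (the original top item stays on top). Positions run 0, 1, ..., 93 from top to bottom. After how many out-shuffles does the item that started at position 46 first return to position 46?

Follow position 46 under repeated out-shuffles:
46 → 92 → 91 → 89 → 85 → 77 → 61 → 29 → 58 → 23 → 46
It first returns after 10 out-shuffles.

10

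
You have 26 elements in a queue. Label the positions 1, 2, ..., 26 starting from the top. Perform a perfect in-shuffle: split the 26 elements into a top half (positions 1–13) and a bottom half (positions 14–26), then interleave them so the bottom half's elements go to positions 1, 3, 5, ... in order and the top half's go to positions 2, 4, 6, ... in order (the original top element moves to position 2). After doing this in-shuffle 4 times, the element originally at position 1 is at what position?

16

Track the element's position through each in-shuffle:
1 → 2 → 4 → 8 → 16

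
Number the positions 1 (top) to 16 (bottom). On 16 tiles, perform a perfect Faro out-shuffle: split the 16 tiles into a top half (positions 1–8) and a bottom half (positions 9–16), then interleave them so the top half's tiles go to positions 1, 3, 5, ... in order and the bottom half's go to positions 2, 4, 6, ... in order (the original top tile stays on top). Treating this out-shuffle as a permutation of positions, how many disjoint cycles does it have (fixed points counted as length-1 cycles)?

6

Trace each unvisited position around until it returns:
(1) (2 3 5 9) (4 7 13 10) (6 11) (8 15 14 12) (16)
6 cycles in total.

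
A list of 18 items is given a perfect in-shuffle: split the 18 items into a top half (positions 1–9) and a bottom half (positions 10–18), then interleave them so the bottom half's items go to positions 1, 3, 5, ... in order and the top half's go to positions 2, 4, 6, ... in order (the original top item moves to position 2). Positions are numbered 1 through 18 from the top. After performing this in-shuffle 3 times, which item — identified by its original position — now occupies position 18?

Work backwards from position 18, undoing one in-shuffle at a time:
18 ← 9 ← 14 ← 7
So the item now at position 18 started at position 7.

7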